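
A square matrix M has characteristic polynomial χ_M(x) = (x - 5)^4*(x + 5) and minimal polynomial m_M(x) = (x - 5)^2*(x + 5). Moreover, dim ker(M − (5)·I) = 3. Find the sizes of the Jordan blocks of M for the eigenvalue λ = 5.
Block sizes for λ = 5: [2, 1, 1]

Step 1 — from the characteristic polynomial, algebraic multiplicity of λ = 5 is 4. From dim ker(M − (5)·I) = 3, there are exactly 3 Jordan blocks for λ = 5.
Step 2 — from the minimal polynomial, the factor (x − 5)^2 tells us the largest block for λ = 5 has size 2.
Step 3 — with total size 4, 3 blocks, and largest block 2, the block sizes (in nonincreasing order) are [2, 1, 1].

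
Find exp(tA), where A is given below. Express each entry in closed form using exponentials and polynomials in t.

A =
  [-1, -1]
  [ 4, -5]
e^{tA} =
  [2*t*exp(-3*t) + exp(-3*t), -t*exp(-3*t)]
  [4*t*exp(-3*t), -2*t*exp(-3*t) + exp(-3*t)]

Strategy: write A = P · J · P⁻¹ where J is a Jordan canonical form, so e^{tA} = P · e^{tJ} · P⁻¹, and e^{tJ} can be computed block-by-block.

A has Jordan form
J =
  [-3,  1]
  [ 0, -3]
(up to reordering of blocks).

Per-block formulas:
  For a 2×2 Jordan block J_2(-3): exp(t · J_2(-3)) = e^(-3t)·(I + t·N), where N is the 2×2 nilpotent shift.

After assembling e^{tJ} and conjugating by P, we get:

e^{tA} =
  [2*t*exp(-3*t) + exp(-3*t), -t*exp(-3*t)]
  [4*t*exp(-3*t), -2*t*exp(-3*t) + exp(-3*t)]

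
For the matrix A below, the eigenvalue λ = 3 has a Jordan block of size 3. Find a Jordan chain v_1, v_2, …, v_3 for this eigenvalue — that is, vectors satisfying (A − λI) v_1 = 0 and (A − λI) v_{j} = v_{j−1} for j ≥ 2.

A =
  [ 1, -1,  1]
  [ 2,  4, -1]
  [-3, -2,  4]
A Jordan chain for λ = 3 of length 3:
v_1 = (-1, 1, -1)ᵀ
v_2 = (-2, 2, -3)ᵀ
v_3 = (1, 0, 0)ᵀ

Let N = A − (3)·I. We want v_3 with N^3 v_3 = 0 but N^2 v_3 ≠ 0; then v_{j-1} := N · v_j for j = 3, …, 2.

Pick v_3 = (1, 0, 0)ᵀ.
Then v_2 = N · v_3 = (-2, 2, -3)ᵀ.
Then v_1 = N · v_2 = (-1, 1, -1)ᵀ.

Sanity check: (A − (3)·I) v_1 = (0, 0, 0)ᵀ = 0. ✓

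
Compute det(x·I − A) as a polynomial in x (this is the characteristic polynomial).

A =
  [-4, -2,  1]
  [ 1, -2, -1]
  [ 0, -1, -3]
x^3 + 9*x^2 + 27*x + 27

Expanding det(x·I − A) (e.g. by cofactor expansion or by noting that A is similar to its Jordan form J, which has the same characteristic polynomial as A) gives
  χ_A(x) = x^3 + 9*x^2 + 27*x + 27
which factors as (x + 3)^3. The eigenvalues (with algebraic multiplicities) are λ = -3 with multiplicity 3.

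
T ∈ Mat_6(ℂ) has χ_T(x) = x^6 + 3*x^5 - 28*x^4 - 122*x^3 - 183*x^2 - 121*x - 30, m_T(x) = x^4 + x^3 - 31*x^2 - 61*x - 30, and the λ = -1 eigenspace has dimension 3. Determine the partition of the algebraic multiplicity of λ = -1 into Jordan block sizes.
Block sizes for λ = -1: [2, 1, 1]

Step 1 — from the characteristic polynomial, algebraic multiplicity of λ = -1 is 4. From dim ker(T − (-1)·I) = 3, there are exactly 3 Jordan blocks for λ = -1.
Step 2 — from the minimal polynomial, the factor (x + 1)^2 tells us the largest block for λ = -1 has size 2.
Step 3 — with total size 4, 3 blocks, and largest block 2, the block sizes (in nonincreasing order) are [2, 1, 1].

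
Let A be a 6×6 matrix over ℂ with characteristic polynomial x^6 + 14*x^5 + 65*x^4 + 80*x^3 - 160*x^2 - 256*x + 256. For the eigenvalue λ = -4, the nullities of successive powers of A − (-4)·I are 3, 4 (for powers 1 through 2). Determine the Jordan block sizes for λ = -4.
Block sizes for λ = -4: [2, 1, 1]

From the dimensions of kernels of powers, the number of Jordan blocks of size at least j is d_j − d_{j−1} where d_j = dim ker(N^j) (with d_0 = 0). Computing the differences gives [3, 1].
The number of blocks of size exactly k is (#blocks of size ≥ k) − (#blocks of size ≥ k + 1), so the partition is: 2 block(s) of size 1, 1 block(s) of size 2.
In nonincreasing order the block sizes are [2, 1, 1].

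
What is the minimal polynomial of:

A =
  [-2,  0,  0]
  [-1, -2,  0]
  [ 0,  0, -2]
x^2 + 4*x + 4

The characteristic polynomial is χ_A(x) = (x + 2)^3, so the eigenvalues are known. The minimal polynomial is
  m_A(x) = Π_λ (x − λ)^{k_λ}
where k_λ is the size of the *largest* Jordan block for λ (equivalently, the smallest k with (A − λI)^k v = 0 for every generalised eigenvector v of λ).

  λ = -2: largest Jordan block has size 2, contributing (x + 2)^2

So m_A(x) = (x + 2)^2 = x^2 + 4*x + 4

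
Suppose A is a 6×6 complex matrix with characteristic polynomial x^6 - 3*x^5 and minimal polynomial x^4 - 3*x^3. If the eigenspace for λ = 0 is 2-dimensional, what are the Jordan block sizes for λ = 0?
Block sizes for λ = 0: [3, 2]

Step 1 — from the characteristic polynomial, algebraic multiplicity of λ = 0 is 5. From dim ker(A − (0)·I) = 2, there are exactly 2 Jordan blocks for λ = 0.
Step 2 — from the minimal polynomial, the factor (x − 0)^3 tells us the largest block for λ = 0 has size 3.
Step 3 — with total size 5, 2 blocks, and largest block 3, the block sizes (in nonincreasing order) are [3, 2].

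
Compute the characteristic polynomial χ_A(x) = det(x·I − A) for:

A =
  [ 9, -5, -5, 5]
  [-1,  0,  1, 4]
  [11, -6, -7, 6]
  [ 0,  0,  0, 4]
x^4 - 6*x^3 + x^2 + 24*x + 16

Expanding det(x·I − A) (e.g. by cofactor expansion or by noting that A is similar to its Jordan form J, which has the same characteristic polynomial as A) gives
  χ_A(x) = x^4 - 6*x^3 + x^2 + 24*x + 16
which factors as (x - 4)^2*(x + 1)^2. The eigenvalues (with algebraic multiplicities) are λ = -1 with multiplicity 2, λ = 4 with multiplicity 2.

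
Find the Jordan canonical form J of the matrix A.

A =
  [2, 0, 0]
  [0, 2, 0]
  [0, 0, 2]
J_1(2) ⊕ J_1(2) ⊕ J_1(2)

The characteristic polynomial is
  det(x·I − A) = x^3 - 6*x^2 + 12*x - 8 = (x - 2)^3

Eigenvalues and multiplicities (the geometric multiplicity of λ is n − rank(A − λI), which equals the number of Jordan blocks for λ):
  λ = 2: algebraic multiplicity = 3, geometric multiplicity = 3

Determining the block sizes for each eigenvalue:
  λ = 2: gm = am = 3, so every block has size 1 → block sizes [1, 1, 1]

Assembling the blocks gives a Jordan form
J =
  [2, 0, 0]
  [0, 2, 0]
  [0, 0, 2]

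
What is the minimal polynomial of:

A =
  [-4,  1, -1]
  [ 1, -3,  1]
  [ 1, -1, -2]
x^3 + 9*x^2 + 27*x + 27

The characteristic polynomial is χ_A(x) = (x + 3)^3, so the eigenvalues are known. The minimal polynomial is
  m_A(x) = Π_λ (x − λ)^{k_λ}
where k_λ is the size of the *largest* Jordan block for λ (equivalently, the smallest k with (A − λI)^k v = 0 for every generalised eigenvector v of λ).

  λ = -3: largest Jordan block has size 3, contributing (x + 3)^3

So m_A(x) = (x + 3)^3 = x^3 + 9*x^2 + 27*x + 27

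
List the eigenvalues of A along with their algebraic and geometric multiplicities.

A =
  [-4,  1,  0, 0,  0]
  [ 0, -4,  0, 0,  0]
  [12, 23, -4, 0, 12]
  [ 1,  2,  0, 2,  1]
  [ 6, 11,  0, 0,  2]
λ = -4: alg = 3, geom = 2; λ = 2: alg = 2, geom = 1

Step 1 — factor the characteristic polynomial to read off the algebraic multiplicities:
  χ_A(x) = (x - 2)^2*(x + 4)^3

Step 2 — compute geometric multiplicities via the rank-nullity identity g(λ) = n − rank(A − λI):
  rank(A − (-4)·I) = 3, so dim ker(A − (-4)·I) = n − 3 = 2
  rank(A − (2)·I) = 4, so dim ker(A − (2)·I) = n − 4 = 1

Summary:
  λ = -4: algebraic multiplicity = 3, geometric multiplicity = 2
  λ = 2: algebraic multiplicity = 2, geometric multiplicity = 1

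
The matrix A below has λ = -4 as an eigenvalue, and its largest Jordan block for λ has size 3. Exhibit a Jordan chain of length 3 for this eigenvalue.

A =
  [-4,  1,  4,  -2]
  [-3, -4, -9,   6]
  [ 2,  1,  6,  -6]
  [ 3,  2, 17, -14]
A Jordan chain for λ = -4 of length 3:
v_1 = (-1, 0, -1, -2)ᵀ
v_2 = (0, -3, 2, 3)ᵀ
v_3 = (1, 0, 0, 0)ᵀ

Let N = A − (-4)·I. We want v_3 with N^3 v_3 = 0 but N^2 v_3 ≠ 0; then v_{j-1} := N · v_j for j = 3, …, 2.

Pick v_3 = (1, 0, 0, 0)ᵀ.
Then v_2 = N · v_3 = (0, -3, 2, 3)ᵀ.
Then v_1 = N · v_2 = (-1, 0, -1, -2)ᵀ.

Sanity check: (A − (-4)·I) v_1 = (0, 0, 0, 0)ᵀ = 0. ✓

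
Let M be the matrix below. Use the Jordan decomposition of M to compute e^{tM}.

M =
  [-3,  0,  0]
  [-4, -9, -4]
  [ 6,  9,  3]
e^{tM} =
  [exp(-3*t), 0, 0]
  [-4*t*exp(-3*t), -6*t*exp(-3*t) + exp(-3*t), -4*t*exp(-3*t)]
  [6*t*exp(-3*t), 9*t*exp(-3*t), 6*t*exp(-3*t) + exp(-3*t)]

Strategy: write M = P · J · P⁻¹ where J is a Jordan canonical form, so e^{tM} = P · e^{tJ} · P⁻¹, and e^{tJ} can be computed block-by-block.

M has Jordan form
J =
  [-3,  1,  0]
  [ 0, -3,  0]
  [ 0,  0, -3]
(up to reordering of blocks).

Per-block formulas:
  For a 1×1 block at λ = -3: exp(t · [-3]) = [e^(-3t)].
  For a 2×2 Jordan block J_2(-3): exp(t · J_2(-3)) = e^(-3t)·(I + t·N), where N is the 2×2 nilpotent shift.

After assembling e^{tJ} and conjugating by P, we get:

e^{tM} =
  [exp(-3*t), 0, 0]
  [-4*t*exp(-3*t), -6*t*exp(-3*t) + exp(-3*t), -4*t*exp(-3*t)]
  [6*t*exp(-3*t), 9*t*exp(-3*t), 6*t*exp(-3*t) + exp(-3*t)]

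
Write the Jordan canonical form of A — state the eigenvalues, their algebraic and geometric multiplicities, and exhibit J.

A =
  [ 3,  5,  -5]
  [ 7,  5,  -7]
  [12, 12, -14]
J_2(-2) ⊕ J_1(-2)

The characteristic polynomial is
  det(x·I − A) = x^3 + 6*x^2 + 12*x + 8 = (x + 2)^3

Eigenvalues and multiplicities (the geometric multiplicity of λ is n − rank(A − λI), which equals the number of Jordan blocks for λ):
  λ = -2: algebraic multiplicity = 3, geometric multiplicity = 2

Determining the block sizes for each eigenvalue:
  λ = -2: 2 blocks summing to 3 forces exactly one block of size 2 and the rest size 1 → block sizes [2, 1]

Assembling the blocks gives a Jordan form
J =
  [-2,  1,  0]
  [ 0, -2,  0]
  [ 0,  0, -2]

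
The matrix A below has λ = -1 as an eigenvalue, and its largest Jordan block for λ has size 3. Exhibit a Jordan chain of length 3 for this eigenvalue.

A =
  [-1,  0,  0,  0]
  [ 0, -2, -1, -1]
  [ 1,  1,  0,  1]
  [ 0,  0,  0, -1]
A Jordan chain for λ = -1 of length 3:
v_1 = (0, -1, 1, 0)ᵀ
v_2 = (0, 0, 1, 0)ᵀ
v_3 = (1, 0, 0, 0)ᵀ

Let N = A − (-1)·I. We want v_3 with N^3 v_3 = 0 but N^2 v_3 ≠ 0; then v_{j-1} := N · v_j for j = 3, …, 2.

Pick v_3 = (1, 0, 0, 0)ᵀ.
Then v_2 = N · v_3 = (0, 0, 1, 0)ᵀ.
Then v_1 = N · v_2 = (0, -1, 1, 0)ᵀ.

Sanity check: (A − (-1)·I) v_1 = (0, 0, 0, 0)ᵀ = 0. ✓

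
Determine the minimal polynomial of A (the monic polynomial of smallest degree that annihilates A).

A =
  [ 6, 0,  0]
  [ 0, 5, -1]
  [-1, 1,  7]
x^3 - 18*x^2 + 108*x - 216

The characteristic polynomial is χ_A(x) = (x - 6)^3, so the eigenvalues are known. The minimal polynomial is
  m_A(x) = Π_λ (x − λ)^{k_λ}
where k_λ is the size of the *largest* Jordan block for λ (equivalently, the smallest k with (A − λI)^k v = 0 for every generalised eigenvector v of λ).

  λ = 6: largest Jordan block has size 3, contributing (x − 6)^3

So m_A(x) = (x - 6)^3 = x^3 - 18*x^2 + 108*x - 216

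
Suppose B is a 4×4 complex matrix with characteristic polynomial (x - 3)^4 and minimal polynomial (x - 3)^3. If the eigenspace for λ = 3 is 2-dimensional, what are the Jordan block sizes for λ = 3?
Block sizes for λ = 3: [3, 1]

Step 1 — from the characteristic polynomial, algebraic multiplicity of λ = 3 is 4. From dim ker(B − (3)·I) = 2, there are exactly 2 Jordan blocks for λ = 3.
Step 2 — from the minimal polynomial, the factor (x − 3)^3 tells us the largest block for λ = 3 has size 3.
Step 3 — with total size 4, 2 blocks, and largest block 3, the block sizes (in nonincreasing order) are [3, 1].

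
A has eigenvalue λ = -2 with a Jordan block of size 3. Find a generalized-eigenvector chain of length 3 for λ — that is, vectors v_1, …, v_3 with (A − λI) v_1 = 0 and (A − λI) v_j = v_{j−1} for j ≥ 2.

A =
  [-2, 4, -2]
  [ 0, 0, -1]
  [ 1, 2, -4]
A Jordan chain for λ = -2 of length 3:
v_1 = (-2, -1, -2)ᵀ
v_2 = (0, 0, 1)ᵀ
v_3 = (1, 0, 0)ᵀ

Let N = A − (-2)·I. We want v_3 with N^3 v_3 = 0 but N^2 v_3 ≠ 0; then v_{j-1} := N · v_j for j = 3, …, 2.

Pick v_3 = (1, 0, 0)ᵀ.
Then v_2 = N · v_3 = (0, 0, 1)ᵀ.
Then v_1 = N · v_2 = (-2, -1, -2)ᵀ.

Sanity check: (A − (-2)·I) v_1 = (0, 0, 0)ᵀ = 0. ✓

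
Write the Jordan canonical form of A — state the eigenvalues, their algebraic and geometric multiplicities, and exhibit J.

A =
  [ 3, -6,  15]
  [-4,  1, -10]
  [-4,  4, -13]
J_2(-3) ⊕ J_1(-3)

The characteristic polynomial is
  det(x·I − A) = x^3 + 9*x^2 + 27*x + 27 = (x + 3)^3

Eigenvalues and multiplicities (the geometric multiplicity of λ is n − rank(A − λI), which equals the number of Jordan blocks for λ):
  λ = -3: algebraic multiplicity = 3, geometric multiplicity = 2

Determining the block sizes for each eigenvalue:
  λ = -3: 2 blocks summing to 3 forces exactly one block of size 2 and the rest size 1 → block sizes [2, 1]

Assembling the blocks gives a Jordan form
J =
  [-3,  1,  0]
  [ 0, -3,  0]
  [ 0,  0, -3]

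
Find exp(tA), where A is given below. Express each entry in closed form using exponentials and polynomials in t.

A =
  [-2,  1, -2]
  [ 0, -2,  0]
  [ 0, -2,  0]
e^{tA} =
  [exp(-2*t), -t*exp(-2*t) + 1 - exp(-2*t), -1 + exp(-2*t)]
  [0, exp(-2*t), 0]
  [0, -1 + exp(-2*t), 1]

Strategy: write A = P · J · P⁻¹ where J is a Jordan canonical form, so e^{tA} = P · e^{tJ} · P⁻¹, and e^{tJ} can be computed block-by-block.

A has Jordan form
J =
  [-2,  1, 0]
  [ 0, -2, 0]
  [ 0,  0, 0]
(up to reordering of blocks).

Per-block formulas:
  For a 2×2 Jordan block J_2(-2): exp(t · J_2(-2)) = e^(-2t)·(I + t·N), where N is the 2×2 nilpotent shift.
  For a 1×1 block at λ = 0: exp(t · [0]) = [e^(0t)].

After assembling e^{tJ} and conjugating by P, we get:

e^{tA} =
  [exp(-2*t), -t*exp(-2*t) + 1 - exp(-2*t), -1 + exp(-2*t)]
  [0, exp(-2*t), 0]
  [0, -1 + exp(-2*t), 1]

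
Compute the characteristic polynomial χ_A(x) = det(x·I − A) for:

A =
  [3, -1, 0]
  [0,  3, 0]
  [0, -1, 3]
x^3 - 9*x^2 + 27*x - 27

Expanding det(x·I − A) (e.g. by cofactor expansion or by noting that A is similar to its Jordan form J, which has the same characteristic polynomial as A) gives
  χ_A(x) = x^3 - 9*x^2 + 27*x - 27
which factors as (x - 3)^3. The eigenvalues (with algebraic multiplicities) are λ = 3 with multiplicity 3.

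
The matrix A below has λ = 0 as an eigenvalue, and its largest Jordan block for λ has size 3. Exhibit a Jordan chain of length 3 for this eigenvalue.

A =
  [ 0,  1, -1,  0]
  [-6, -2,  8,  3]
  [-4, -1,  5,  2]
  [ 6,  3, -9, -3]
A Jordan chain for λ = 0 of length 3:
v_1 = (-2, -2, -2, 0)ᵀ
v_2 = (0, -6, -4, 6)ᵀ
v_3 = (1, 0, 0, 0)ᵀ

Let N = A − (0)·I. We want v_3 with N^3 v_3 = 0 but N^2 v_3 ≠ 0; then v_{j-1} := N · v_j for j = 3, …, 2.

Pick v_3 = (1, 0, 0, 0)ᵀ.
Then v_2 = N · v_3 = (0, -6, -4, 6)ᵀ.
Then v_1 = N · v_2 = (-2, -2, -2, 0)ᵀ.

Sanity check: (A − (0)·I) v_1 = (0, 0, 0, 0)ᵀ = 0. ✓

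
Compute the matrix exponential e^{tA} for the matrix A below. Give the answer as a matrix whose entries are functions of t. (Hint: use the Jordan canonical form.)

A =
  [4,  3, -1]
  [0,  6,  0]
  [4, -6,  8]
e^{tA} =
  [-2*t*exp(6*t) + exp(6*t), 3*t*exp(6*t), -t*exp(6*t)]
  [0, exp(6*t), 0]
  [4*t*exp(6*t), -6*t*exp(6*t), 2*t*exp(6*t) + exp(6*t)]

Strategy: write A = P · J · P⁻¹ where J is a Jordan canonical form, so e^{tA} = P · e^{tJ} · P⁻¹, and e^{tJ} can be computed block-by-block.

A has Jordan form
J =
  [6, 1, 0]
  [0, 6, 0]
  [0, 0, 6]
(up to reordering of blocks).

Per-block formulas:
  For a 2×2 Jordan block J_2(6): exp(t · J_2(6)) = e^(6t)·(I + t·N), where N is the 2×2 nilpotent shift.
  For a 1×1 block at λ = 6: exp(t · [6]) = [e^(6t)].

After assembling e^{tJ} and conjugating by P, we get:

e^{tA} =
  [-2*t*exp(6*t) + exp(6*t), 3*t*exp(6*t), -t*exp(6*t)]
  [0, exp(6*t), 0]
  [4*t*exp(6*t), -6*t*exp(6*t), 2*t*exp(6*t) + exp(6*t)]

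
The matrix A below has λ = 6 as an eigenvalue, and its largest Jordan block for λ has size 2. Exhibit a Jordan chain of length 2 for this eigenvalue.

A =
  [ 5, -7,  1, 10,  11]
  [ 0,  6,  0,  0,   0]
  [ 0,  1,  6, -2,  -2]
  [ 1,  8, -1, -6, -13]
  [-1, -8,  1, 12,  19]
A Jordan chain for λ = 6 of length 2:
v_1 = (-1, 0, 0, 1, -1)ᵀ
v_2 = (1, 0, 0, 0, 0)ᵀ

Let N = A − (6)·I. We want v_2 with N^2 v_2 = 0 but N^1 v_2 ≠ 0; then v_{j-1} := N · v_j for j = 2, …, 2.

Pick v_2 = (1, 0, 0, 0, 0)ᵀ.
Then v_1 = N · v_2 = (-1, 0, 0, 1, -1)ᵀ.

Sanity check: (A − (6)·I) v_1 = (0, 0, 0, 0, 0)ᵀ = 0. ✓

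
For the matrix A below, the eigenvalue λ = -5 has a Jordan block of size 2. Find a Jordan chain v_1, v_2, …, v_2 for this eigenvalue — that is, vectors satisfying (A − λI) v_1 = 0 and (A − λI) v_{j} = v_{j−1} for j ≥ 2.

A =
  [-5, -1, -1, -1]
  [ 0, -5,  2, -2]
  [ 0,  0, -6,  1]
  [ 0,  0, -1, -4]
A Jordan chain for λ = -5 of length 2:
v_1 = (-1, 0, 0, 0)ᵀ
v_2 = (0, 1, 0, 0)ᵀ

Let N = A − (-5)·I. We want v_2 with N^2 v_2 = 0 but N^1 v_2 ≠ 0; then v_{j-1} := N · v_j for j = 2, …, 2.

Pick v_2 = (0, 1, 0, 0)ᵀ.
Then v_1 = N · v_2 = (-1, 0, 0, 0)ᵀ.

Sanity check: (A − (-5)·I) v_1 = (0, 0, 0, 0)ᵀ = 0. ✓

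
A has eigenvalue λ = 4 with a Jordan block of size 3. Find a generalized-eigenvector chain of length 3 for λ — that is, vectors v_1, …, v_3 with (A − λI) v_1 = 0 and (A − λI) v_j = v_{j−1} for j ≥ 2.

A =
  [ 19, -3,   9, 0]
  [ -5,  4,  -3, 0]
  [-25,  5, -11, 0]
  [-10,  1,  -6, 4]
A Jordan chain for λ = 4 of length 3:
v_1 = (15, 0, -25, -5)ᵀ
v_2 = (15, -5, -25, -10)ᵀ
v_3 = (1, 0, 0, 0)ᵀ

Let N = A − (4)·I. We want v_3 with N^3 v_3 = 0 but N^2 v_3 ≠ 0; then v_{j-1} := N · v_j for j = 3, …, 2.

Pick v_3 = (1, 0, 0, 0)ᵀ.
Then v_2 = N · v_3 = (15, -5, -25, -10)ᵀ.
Then v_1 = N · v_2 = (15, 0, -25, -5)ᵀ.

Sanity check: (A − (4)·I) v_1 = (0, 0, 0, 0)ᵀ = 0. ✓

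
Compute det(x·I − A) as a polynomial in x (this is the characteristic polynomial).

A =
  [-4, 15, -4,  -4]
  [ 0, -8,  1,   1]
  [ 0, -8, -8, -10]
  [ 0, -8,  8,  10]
x^4 + 10*x^3 + 24*x^2 - 32*x - 128

Expanding det(x·I − A) (e.g. by cofactor expansion or by noting that A is similar to its Jordan form J, which has the same characteristic polynomial as A) gives
  χ_A(x) = x^4 + 10*x^3 + 24*x^2 - 32*x - 128
which factors as (x - 2)*(x + 4)^3. The eigenvalues (with algebraic multiplicities) are λ = -4 with multiplicity 3, λ = 2 with multiplicity 1.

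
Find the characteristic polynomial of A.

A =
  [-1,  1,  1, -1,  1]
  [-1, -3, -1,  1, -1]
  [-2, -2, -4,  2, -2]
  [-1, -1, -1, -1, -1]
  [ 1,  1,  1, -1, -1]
x^5 + 10*x^4 + 40*x^3 + 80*x^2 + 80*x + 32

Expanding det(x·I − A) (e.g. by cofactor expansion or by noting that A is similar to its Jordan form J, which has the same characteristic polynomial as A) gives
  χ_A(x) = x^5 + 10*x^4 + 40*x^3 + 80*x^2 + 80*x + 32
which factors as (x + 2)^5. The eigenvalues (with algebraic multiplicities) are λ = -2 with multiplicity 5.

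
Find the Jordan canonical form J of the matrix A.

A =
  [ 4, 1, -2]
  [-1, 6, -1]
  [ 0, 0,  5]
J_3(5)

The characteristic polynomial is
  det(x·I − A) = x^3 - 15*x^2 + 75*x - 125 = (x - 5)^3

Eigenvalues and multiplicities (the geometric multiplicity of λ is n − rank(A − λI), which equals the number of Jordan blocks for λ):
  λ = 5: algebraic multiplicity = 3, geometric multiplicity = 1

Determining the block sizes for each eigenvalue:
  λ = 5: one block (gm = 1), so the single block has size am = 3 → block sizes [3]

Assembling the blocks gives a Jordan form
J =
  [5, 1, 0]
  [0, 5, 1]
  [0, 0, 5]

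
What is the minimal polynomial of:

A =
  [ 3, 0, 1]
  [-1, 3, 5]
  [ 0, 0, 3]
x^3 - 9*x^2 + 27*x - 27

The characteristic polynomial is χ_A(x) = (x - 3)^3, so the eigenvalues are known. The minimal polynomial is
  m_A(x) = Π_λ (x − λ)^{k_λ}
where k_λ is the size of the *largest* Jordan block for λ (equivalently, the smallest k with (A − λI)^k v = 0 for every generalised eigenvector v of λ).

  λ = 3: largest Jordan block has size 3, contributing (x − 3)^3

So m_A(x) = (x - 3)^3 = x^3 - 9*x^2 + 27*x - 27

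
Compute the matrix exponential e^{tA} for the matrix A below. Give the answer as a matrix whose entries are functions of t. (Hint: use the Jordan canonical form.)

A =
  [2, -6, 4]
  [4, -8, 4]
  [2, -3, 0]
e^{tA} =
  [4*t*exp(-2*t) + exp(-2*t), -6*t*exp(-2*t), 4*t*exp(-2*t)]
  [4*t*exp(-2*t), -6*t*exp(-2*t) + exp(-2*t), 4*t*exp(-2*t)]
  [2*t*exp(-2*t), -3*t*exp(-2*t), 2*t*exp(-2*t) + exp(-2*t)]

Strategy: write A = P · J · P⁻¹ where J is a Jordan canonical form, so e^{tA} = P · e^{tJ} · P⁻¹, and e^{tJ} can be computed block-by-block.

A has Jordan form
J =
  [-2,  1,  0]
  [ 0, -2,  0]
  [ 0,  0, -2]
(up to reordering of blocks).

Per-block formulas:
  For a 1×1 block at λ = -2: exp(t · [-2]) = [e^(-2t)].
  For a 2×2 Jordan block J_2(-2): exp(t · J_2(-2)) = e^(-2t)·(I + t·N), where N is the 2×2 nilpotent shift.

After assembling e^{tJ} and conjugating by P, we get:

e^{tA} =
  [4*t*exp(-2*t) + exp(-2*t), -6*t*exp(-2*t), 4*t*exp(-2*t)]
  [4*t*exp(-2*t), -6*t*exp(-2*t) + exp(-2*t), 4*t*exp(-2*t)]
  [2*t*exp(-2*t), -3*t*exp(-2*t), 2*t*exp(-2*t) + exp(-2*t)]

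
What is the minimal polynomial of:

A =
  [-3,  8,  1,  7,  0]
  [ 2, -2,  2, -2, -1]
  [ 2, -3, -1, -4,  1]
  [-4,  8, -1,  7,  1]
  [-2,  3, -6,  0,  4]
x^3 - 3*x^2 + 3*x - 1

The characteristic polynomial is χ_A(x) = (x - 1)^5, so the eigenvalues are known. The minimal polynomial is
  m_A(x) = Π_λ (x − λ)^{k_λ}
where k_λ is the size of the *largest* Jordan block for λ (equivalently, the smallest k with (A − λI)^k v = 0 for every generalised eigenvector v of λ).

  λ = 1: largest Jordan block has size 3, contributing (x − 1)^3

So m_A(x) = (x - 1)^3 = x^3 - 3*x^2 + 3*x - 1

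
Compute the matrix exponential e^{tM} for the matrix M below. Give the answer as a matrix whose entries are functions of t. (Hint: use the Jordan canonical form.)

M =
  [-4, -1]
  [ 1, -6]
e^{tM} =
  [t*exp(-5*t) + exp(-5*t), -t*exp(-5*t)]
  [t*exp(-5*t), -t*exp(-5*t) + exp(-5*t)]

Strategy: write M = P · J · P⁻¹ where J is a Jordan canonical form, so e^{tM} = P · e^{tJ} · P⁻¹, and e^{tJ} can be computed block-by-block.

M has Jordan form
J =
  [-5,  1]
  [ 0, -5]
(up to reordering of blocks).

Per-block formulas:
  For a 2×2 Jordan block J_2(-5): exp(t · J_2(-5)) = e^(-5t)·(I + t·N), where N is the 2×2 nilpotent shift.

After assembling e^{tJ} and conjugating by P, we get:

e^{tM} =
  [t*exp(-5*t) + exp(-5*t), -t*exp(-5*t)]
  [t*exp(-5*t), -t*exp(-5*t) + exp(-5*t)]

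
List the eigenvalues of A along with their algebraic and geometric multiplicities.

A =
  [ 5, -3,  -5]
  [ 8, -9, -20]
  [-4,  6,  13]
λ = 3: alg = 3, geom = 2

Step 1 — factor the characteristic polynomial to read off the algebraic multiplicities:
  χ_A(x) = (x - 3)^3

Step 2 — compute geometric multiplicities via the rank-nullity identity g(λ) = n − rank(A − λI):
  rank(A − (3)·I) = 1, so dim ker(A − (3)·I) = n − 1 = 2

Summary:
  λ = 3: algebraic multiplicity = 3, geometric multiplicity = 2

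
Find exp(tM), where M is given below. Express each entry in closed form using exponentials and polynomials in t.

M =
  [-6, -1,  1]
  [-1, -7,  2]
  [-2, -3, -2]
e^{tM} =
  [-t*exp(-5*t) + exp(-5*t), -t*exp(-5*t), t*exp(-5*t)]
  [-t^2*exp(-5*t)/2 - t*exp(-5*t), -t^2*exp(-5*t)/2 - 2*t*exp(-5*t) + exp(-5*t), t^2*exp(-5*t)/2 + 2*t*exp(-5*t)]
  [-t^2*exp(-5*t)/2 - 2*t*exp(-5*t), -t^2*exp(-5*t)/2 - 3*t*exp(-5*t), t^2*exp(-5*t)/2 + 3*t*exp(-5*t) + exp(-5*t)]

Strategy: write M = P · J · P⁻¹ where J is a Jordan canonical form, so e^{tM} = P · e^{tJ} · P⁻¹, and e^{tJ} can be computed block-by-block.

M has Jordan form
J =
  [-5,  1,  0]
  [ 0, -5,  1]
  [ 0,  0, -5]
(up to reordering of blocks).

Per-block formulas:
  For a 3×3 Jordan block J_3(-5): exp(t · J_3(-5)) = e^(-5t)·(I + t·N + (t^2/2)·N^2), where N is the 3×3 nilpotent shift.

After assembling e^{tJ} and conjugating by P, we get:

e^{tM} =
  [-t*exp(-5*t) + exp(-5*t), -t*exp(-5*t), t*exp(-5*t)]
  [-t^2*exp(-5*t)/2 - t*exp(-5*t), -t^2*exp(-5*t)/2 - 2*t*exp(-5*t) + exp(-5*t), t^2*exp(-5*t)/2 + 2*t*exp(-5*t)]
  [-t^2*exp(-5*t)/2 - 2*t*exp(-5*t), -t^2*exp(-5*t)/2 - 3*t*exp(-5*t), t^2*exp(-5*t)/2 + 3*t*exp(-5*t) + exp(-5*t)]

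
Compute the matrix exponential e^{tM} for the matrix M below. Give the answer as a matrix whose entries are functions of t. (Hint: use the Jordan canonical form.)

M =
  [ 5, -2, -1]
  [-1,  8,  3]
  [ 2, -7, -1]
e^{tM} =
  [t^2*exp(4*t)/2 + t*exp(4*t) + exp(4*t), -3*t^2*exp(4*t)/2 - 2*t*exp(4*t), -t^2*exp(4*t) - t*exp(4*t)]
  [t^2*exp(4*t)/2 - t*exp(4*t), -3*t^2*exp(4*t)/2 + 4*t*exp(4*t) + exp(4*t), -t^2*exp(4*t) + 3*t*exp(4*t)]
  [-t^2*exp(4*t)/2 + 2*t*exp(4*t), 3*t^2*exp(4*t)/2 - 7*t*exp(4*t), t^2*exp(4*t) - 5*t*exp(4*t) + exp(4*t)]

Strategy: write M = P · J · P⁻¹ where J is a Jordan canonical form, so e^{tM} = P · e^{tJ} · P⁻¹, and e^{tJ} can be computed block-by-block.

M has Jordan form
J =
  [4, 1, 0]
  [0, 4, 1]
  [0, 0, 4]
(up to reordering of blocks).

Per-block formulas:
  For a 3×3 Jordan block J_3(4): exp(t · J_3(4)) = e^(4t)·(I + t·N + (t^2/2)·N^2), where N is the 3×3 nilpotent shift.

After assembling e^{tJ} and conjugating by P, we get:

e^{tM} =
  [t^2*exp(4*t)/2 + t*exp(4*t) + exp(4*t), -3*t^2*exp(4*t)/2 - 2*t*exp(4*t), -t^2*exp(4*t) - t*exp(4*t)]
  [t^2*exp(4*t)/2 - t*exp(4*t), -3*t^2*exp(4*t)/2 + 4*t*exp(4*t) + exp(4*t), -t^2*exp(4*t) + 3*t*exp(4*t)]
  [-t^2*exp(4*t)/2 + 2*t*exp(4*t), 3*t^2*exp(4*t)/2 - 7*t*exp(4*t), t^2*exp(4*t) - 5*t*exp(4*t) + exp(4*t)]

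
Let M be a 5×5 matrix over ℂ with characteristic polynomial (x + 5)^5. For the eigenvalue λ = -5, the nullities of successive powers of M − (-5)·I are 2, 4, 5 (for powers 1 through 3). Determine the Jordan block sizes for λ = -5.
Block sizes for λ = -5: [3, 2]

From the dimensions of kernels of powers, the number of Jordan blocks of size at least j is d_j − d_{j−1} where d_j = dim ker(N^j) (with d_0 = 0). Computing the differences gives [2, 2, 1].
The number of blocks of size exactly k is (#blocks of size ≥ k) − (#blocks of size ≥ k + 1), so the partition is: 1 block(s) of size 2, 1 block(s) of size 3.
In nonincreasing order the block sizes are [3, 2].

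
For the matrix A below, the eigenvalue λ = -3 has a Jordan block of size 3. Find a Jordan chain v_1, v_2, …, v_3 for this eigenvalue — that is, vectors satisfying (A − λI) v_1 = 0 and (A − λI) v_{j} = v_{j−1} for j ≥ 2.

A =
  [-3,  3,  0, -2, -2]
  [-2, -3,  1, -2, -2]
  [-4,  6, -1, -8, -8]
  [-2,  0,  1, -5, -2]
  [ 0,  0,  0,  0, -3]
A Jordan chain for λ = -3 of length 3:
v_1 = (-2, 0, -4, 0, 0)ᵀ
v_2 = (0, -2, -4, -2, 0)ᵀ
v_3 = (1, 0, 0, 0, 0)ᵀ

Let N = A − (-3)·I. We want v_3 with N^3 v_3 = 0 but N^2 v_3 ≠ 0; then v_{j-1} := N · v_j for j = 3, …, 2.

Pick v_3 = (1, 0, 0, 0, 0)ᵀ.
Then v_2 = N · v_3 = (0, -2, -4, -2, 0)ᵀ.
Then v_1 = N · v_2 = (-2, 0, -4, 0, 0)ᵀ.

Sanity check: (A − (-3)·I) v_1 = (0, 0, 0, 0, 0)ᵀ = 0. ✓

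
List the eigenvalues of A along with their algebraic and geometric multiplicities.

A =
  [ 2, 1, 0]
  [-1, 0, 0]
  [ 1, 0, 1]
λ = 1: alg = 3, geom = 1

Step 1 — factor the characteristic polynomial to read off the algebraic multiplicities:
  χ_A(x) = (x - 1)^3

Step 2 — compute geometric multiplicities via the rank-nullity identity g(λ) = n − rank(A − λI):
  rank(A − (1)·I) = 2, so dim ker(A − (1)·I) = n − 2 = 1

Summary:
  λ = 1: algebraic multiplicity = 3, geometric multiplicity = 1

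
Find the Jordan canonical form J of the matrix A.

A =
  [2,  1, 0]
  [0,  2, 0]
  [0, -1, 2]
J_2(2) ⊕ J_1(2)

The characteristic polynomial is
  det(x·I − A) = x^3 - 6*x^2 + 12*x - 8 = (x - 2)^3

Eigenvalues and multiplicities (the geometric multiplicity of λ is n − rank(A − λI), which equals the number of Jordan blocks for λ):
  λ = 2: algebraic multiplicity = 3, geometric multiplicity = 2

Determining the block sizes for each eigenvalue:
  λ = 2: 2 blocks summing to 3 forces exactly one block of size 2 and the rest size 1 → block sizes [2, 1]

Assembling the blocks gives a Jordan form
J =
  [2, 1, 0]
  [0, 2, 0]
  [0, 0, 2]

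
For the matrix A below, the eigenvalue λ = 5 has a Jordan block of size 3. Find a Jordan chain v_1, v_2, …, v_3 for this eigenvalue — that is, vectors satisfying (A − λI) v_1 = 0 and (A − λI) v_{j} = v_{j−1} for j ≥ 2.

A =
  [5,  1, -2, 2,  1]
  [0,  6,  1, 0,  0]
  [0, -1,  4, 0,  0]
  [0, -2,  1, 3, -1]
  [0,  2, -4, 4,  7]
A Jordan chain for λ = 5 of length 3:
v_1 = (1, 0, 0, -1, 2)ᵀ
v_2 = (1, 1, -1, -2, 2)ᵀ
v_3 = (0, 1, 0, 0, 0)ᵀ

Let N = A − (5)·I. We want v_3 with N^3 v_3 = 0 but N^2 v_3 ≠ 0; then v_{j-1} := N · v_j for j = 3, …, 2.

Pick v_3 = (0, 1, 0, 0, 0)ᵀ.
Then v_2 = N · v_3 = (1, 1, -1, -2, 2)ᵀ.
Then v_1 = N · v_2 = (1, 0, 0, -1, 2)ᵀ.

Sanity check: (A − (5)·I) v_1 = (0, 0, 0, 0, 0)ᵀ = 0. ✓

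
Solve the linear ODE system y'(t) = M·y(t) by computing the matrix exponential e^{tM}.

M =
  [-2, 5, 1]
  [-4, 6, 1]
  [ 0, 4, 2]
e^{tM} =
  [-2*t^2*exp(2*t) - 4*t*exp(2*t) + exp(2*t), 2*t^2*exp(2*t) + 5*t*exp(2*t), t^2*exp(2*t)/2 + t*exp(2*t)]
  [-4*t*exp(2*t), 4*t*exp(2*t) + exp(2*t), t*exp(2*t)]
  [-8*t^2*exp(2*t), 8*t^2*exp(2*t) + 4*t*exp(2*t), 2*t^2*exp(2*t) + exp(2*t)]

Strategy: write M = P · J · P⁻¹ where J is a Jordan canonical form, so e^{tM} = P · e^{tJ} · P⁻¹, and e^{tJ} can be computed block-by-block.

M has Jordan form
J =
  [2, 1, 0]
  [0, 2, 1]
  [0, 0, 2]
(up to reordering of blocks).

Per-block formulas:
  For a 3×3 Jordan block J_3(2): exp(t · J_3(2)) = e^(2t)·(I + t·N + (t^2/2)·N^2), where N is the 3×3 nilpotent shift.

After assembling e^{tJ} and conjugating by P, we get:

e^{tM} =
  [-2*t^2*exp(2*t) - 4*t*exp(2*t) + exp(2*t), 2*t^2*exp(2*t) + 5*t*exp(2*t), t^2*exp(2*t)/2 + t*exp(2*t)]
  [-4*t*exp(2*t), 4*t*exp(2*t) + exp(2*t), t*exp(2*t)]
  [-8*t^2*exp(2*t), 8*t^2*exp(2*t) + 4*t*exp(2*t), 2*t^2*exp(2*t) + exp(2*t)]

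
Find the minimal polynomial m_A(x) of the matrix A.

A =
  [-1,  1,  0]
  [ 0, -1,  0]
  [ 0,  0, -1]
x^2 + 2*x + 1

The characteristic polynomial is χ_A(x) = (x + 1)^3, so the eigenvalues are known. The minimal polynomial is
  m_A(x) = Π_λ (x − λ)^{k_λ}
where k_λ is the size of the *largest* Jordan block for λ (equivalently, the smallest k with (A − λI)^k v = 0 for every generalised eigenvector v of λ).

  λ = -1: largest Jordan block has size 2, contributing (x + 1)^2

So m_A(x) = (x + 1)^2 = x^2 + 2*x + 1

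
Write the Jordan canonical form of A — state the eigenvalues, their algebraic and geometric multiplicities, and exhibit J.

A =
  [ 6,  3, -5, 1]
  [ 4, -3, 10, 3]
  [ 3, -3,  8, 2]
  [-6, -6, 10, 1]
J_2(3) ⊕ J_2(3)

The characteristic polynomial is
  det(x·I − A) = x^4 - 12*x^3 + 54*x^2 - 108*x + 81 = (x - 3)^4

Eigenvalues and multiplicities (the geometric multiplicity of λ is n − rank(A − λI), which equals the number of Jordan blocks for λ):
  λ = 3: algebraic multiplicity = 4, geometric multiplicity = 2

Determining the block sizes for each eigenvalue:
  λ = 3: with am = 4 and gm = 2, the partition is not yet determined (e.g. several partitions of 4 into 2 parts exist). Let N = A − (3)·I. Computing rank(N^1) = 2, rank(N^2) = 0; the number of blocks of size ≥ j is rank(N^{j−1}) − rank(N^j), giving [2, 2]. So we have 2 block(s) of size 2 → block sizes [2, 2]

Assembling the blocks gives a Jordan form
J =
  [3, 1, 0, 0]
  [0, 3, 0, 0]
  [0, 0, 3, 1]
  [0, 0, 0, 3]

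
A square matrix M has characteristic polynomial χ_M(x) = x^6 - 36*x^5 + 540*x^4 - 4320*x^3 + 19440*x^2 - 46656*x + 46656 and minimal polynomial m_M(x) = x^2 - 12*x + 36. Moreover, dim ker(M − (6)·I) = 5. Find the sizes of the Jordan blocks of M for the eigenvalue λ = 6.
Block sizes for λ = 6: [2, 1, 1, 1, 1]

Step 1 — from the characteristic polynomial, algebraic multiplicity of λ = 6 is 6. From dim ker(M − (6)·I) = 5, there are exactly 5 Jordan blocks for λ = 6.
Step 2 — from the minimal polynomial, the factor (x − 6)^2 tells us the largest block for λ = 6 has size 2.
Step 3 — with total size 6, 5 blocks, and largest block 2, the block sizes (in nonincreasing order) are [2, 1, 1, 1, 1].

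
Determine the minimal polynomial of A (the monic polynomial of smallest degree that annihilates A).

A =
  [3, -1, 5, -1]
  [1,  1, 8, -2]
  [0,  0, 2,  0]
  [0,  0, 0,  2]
x^3 - 6*x^2 + 12*x - 8

The characteristic polynomial is χ_A(x) = (x - 2)^4, so the eigenvalues are known. The minimal polynomial is
  m_A(x) = Π_λ (x − λ)^{k_λ}
where k_λ is the size of the *largest* Jordan block for λ (equivalently, the smallest k with (A − λI)^k v = 0 for every generalised eigenvector v of λ).

  λ = 2: largest Jordan block has size 3, contributing (x − 2)^3

So m_A(x) = (x - 2)^3 = x^3 - 6*x^2 + 12*x - 8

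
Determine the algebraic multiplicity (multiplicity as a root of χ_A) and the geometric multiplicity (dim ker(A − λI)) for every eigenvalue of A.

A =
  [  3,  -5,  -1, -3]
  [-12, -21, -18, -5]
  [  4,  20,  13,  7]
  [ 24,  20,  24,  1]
λ = -1: alg = 4, geom = 2

Step 1 — factor the characteristic polynomial to read off the algebraic multiplicities:
  χ_A(x) = (x + 1)^4

Step 2 — compute geometric multiplicities via the rank-nullity identity g(λ) = n − rank(A − λI):
  rank(A − (-1)·I) = 2, so dim ker(A − (-1)·I) = n − 2 = 2

Summary:
  λ = -1: algebraic multiplicity = 4, geometric multiplicity = 2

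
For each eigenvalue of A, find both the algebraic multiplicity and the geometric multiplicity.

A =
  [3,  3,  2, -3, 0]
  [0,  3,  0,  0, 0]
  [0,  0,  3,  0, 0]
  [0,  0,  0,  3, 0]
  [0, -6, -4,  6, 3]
λ = 3: alg = 5, geom = 4

Step 1 — factor the characteristic polynomial to read off the algebraic multiplicities:
  χ_A(x) = (x - 3)^5

Step 2 — compute geometric multiplicities via the rank-nullity identity g(λ) = n − rank(A − λI):
  rank(A − (3)·I) = 1, so dim ker(A − (3)·I) = n − 1 = 4

Summary:
  λ = 3: algebraic multiplicity = 5, geometric multiplicity = 4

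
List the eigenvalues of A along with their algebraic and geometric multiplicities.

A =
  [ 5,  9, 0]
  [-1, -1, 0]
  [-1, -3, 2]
λ = 2: alg = 3, geom = 2

Step 1 — factor the characteristic polynomial to read off the algebraic multiplicities:
  χ_A(x) = (x - 2)^3

Step 2 — compute geometric multiplicities via the rank-nullity identity g(λ) = n − rank(A − λI):
  rank(A − (2)·I) = 1, so dim ker(A − (2)·I) = n − 1 = 2

Summary:
  λ = 2: algebraic multiplicity = 3, geometric multiplicity = 2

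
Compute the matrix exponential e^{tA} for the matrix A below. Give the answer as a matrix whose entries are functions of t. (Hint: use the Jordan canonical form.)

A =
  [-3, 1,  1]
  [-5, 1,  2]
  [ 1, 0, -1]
e^{tA} =
  [-2*t*exp(-t) + exp(-t), t*exp(-t), t*exp(-t)]
  [t^2*exp(-t) - 5*t*exp(-t), -t^2*exp(-t)/2 + 2*t*exp(-t) + exp(-t), -t^2*exp(-t)/2 + 2*t*exp(-t)]
  [-t^2*exp(-t) + t*exp(-t), t^2*exp(-t)/2, t^2*exp(-t)/2 + exp(-t)]

Strategy: write A = P · J · P⁻¹ where J is a Jordan canonical form, so e^{tA} = P · e^{tJ} · P⁻¹, and e^{tJ} can be computed block-by-block.

A has Jordan form
J =
  [-1,  1,  0]
  [ 0, -1,  1]
  [ 0,  0, -1]
(up to reordering of blocks).

Per-block formulas:
  For a 3×3 Jordan block J_3(-1): exp(t · J_3(-1)) = e^(-1t)·(I + t·N + (t^2/2)·N^2), where N is the 3×3 nilpotent shift.

After assembling e^{tJ} and conjugating by P, we get:

e^{tA} =
  [-2*t*exp(-t) + exp(-t), t*exp(-t), t*exp(-t)]
  [t^2*exp(-t) - 5*t*exp(-t), -t^2*exp(-t)/2 + 2*t*exp(-t) + exp(-t), -t^2*exp(-t)/2 + 2*t*exp(-t)]
  [-t^2*exp(-t) + t*exp(-t), t^2*exp(-t)/2, t^2*exp(-t)/2 + exp(-t)]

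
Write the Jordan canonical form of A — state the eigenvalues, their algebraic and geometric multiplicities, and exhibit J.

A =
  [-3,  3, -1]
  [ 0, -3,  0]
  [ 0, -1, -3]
J_3(-3)

The characteristic polynomial is
  det(x·I − A) = x^3 + 9*x^2 + 27*x + 27 = (x + 3)^3

Eigenvalues and multiplicities (the geometric multiplicity of λ is n − rank(A − λI), which equals the number of Jordan blocks for λ):
  λ = -3: algebraic multiplicity = 3, geometric multiplicity = 1

Determining the block sizes for each eigenvalue:
  λ = -3: one block (gm = 1), so the single block has size am = 3 → block sizes [3]

Assembling the blocks gives a Jordan form
J =
  [-3,  1,  0]
  [ 0, -3,  1]
  [ 0,  0, -3]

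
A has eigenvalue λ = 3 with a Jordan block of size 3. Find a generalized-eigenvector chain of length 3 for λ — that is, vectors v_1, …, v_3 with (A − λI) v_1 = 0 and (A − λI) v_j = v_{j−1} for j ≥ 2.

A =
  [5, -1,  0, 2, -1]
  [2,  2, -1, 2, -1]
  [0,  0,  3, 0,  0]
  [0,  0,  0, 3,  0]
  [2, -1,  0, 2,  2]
A Jordan chain for λ = 3 of length 3:
v_1 = (1, 1, 0, 0, 1)ᵀ
v_2 = (0, -1, 0, 0, 0)ᵀ
v_3 = (0, 0, 1, 0, 0)ᵀ

Let N = A − (3)·I. We want v_3 with N^3 v_3 = 0 but N^2 v_3 ≠ 0; then v_{j-1} := N · v_j for j = 3, …, 2.

Pick v_3 = (0, 0, 1, 0, 0)ᵀ.
Then v_2 = N · v_3 = (0, -1, 0, 0, 0)ᵀ.
Then v_1 = N · v_2 = (1, 1, 0, 0, 1)ᵀ.

Sanity check: (A − (3)·I) v_1 = (0, 0, 0, 0, 0)ᵀ = 0. ✓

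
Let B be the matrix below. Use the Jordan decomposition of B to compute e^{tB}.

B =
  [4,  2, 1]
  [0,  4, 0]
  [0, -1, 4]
e^{tB} =
  [exp(4*t), -t^2*exp(4*t)/2 + 2*t*exp(4*t), t*exp(4*t)]
  [0, exp(4*t), 0]
  [0, -t*exp(4*t), exp(4*t)]

Strategy: write B = P · J · P⁻¹ where J is a Jordan canonical form, so e^{tB} = P · e^{tJ} · P⁻¹, and e^{tJ} can be computed block-by-block.

B has Jordan form
J =
  [4, 1, 0]
  [0, 4, 1]
  [0, 0, 4]
(up to reordering of blocks).

Per-block formulas:
  For a 3×3 Jordan block J_3(4): exp(t · J_3(4)) = e^(4t)·(I + t·N + (t^2/2)·N^2), where N is the 3×3 nilpotent shift.

After assembling e^{tJ} and conjugating by P, we get:

e^{tB} =
  [exp(4*t), -t^2*exp(4*t)/2 + 2*t*exp(4*t), t*exp(4*t)]
  [0, exp(4*t), 0]
  [0, -t*exp(4*t), exp(4*t)]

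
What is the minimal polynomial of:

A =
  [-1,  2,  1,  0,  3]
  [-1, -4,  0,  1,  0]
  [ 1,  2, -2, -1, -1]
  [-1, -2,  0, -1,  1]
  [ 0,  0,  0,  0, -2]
x^3 + 6*x^2 + 12*x + 8

The characteristic polynomial is χ_A(x) = (x + 2)^5, so the eigenvalues are known. The minimal polynomial is
  m_A(x) = Π_λ (x − λ)^{k_λ}
where k_λ is the size of the *largest* Jordan block for λ (equivalently, the smallest k with (A − λI)^k v = 0 for every generalised eigenvector v of λ).

  λ = -2: largest Jordan block has size 3, contributing (x + 2)^3

So m_A(x) = (x + 2)^3 = x^3 + 6*x^2 + 12*x + 8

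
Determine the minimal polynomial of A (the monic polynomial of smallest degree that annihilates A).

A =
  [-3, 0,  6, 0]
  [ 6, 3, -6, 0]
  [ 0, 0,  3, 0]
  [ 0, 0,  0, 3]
x^2 - 9

The characteristic polynomial is χ_A(x) = (x - 3)^3*(x + 3), so the eigenvalues are known. The minimal polynomial is
  m_A(x) = Π_λ (x − λ)^{k_λ}
where k_λ is the size of the *largest* Jordan block for λ (equivalently, the smallest k with (A − λI)^k v = 0 for every generalised eigenvector v of λ).

  λ = -3: largest Jordan block has size 1, contributing (x + 3)
  λ = 3: largest Jordan block has size 1, contributing (x − 3)

So m_A(x) = (x - 3)*(x + 3) = x^2 - 9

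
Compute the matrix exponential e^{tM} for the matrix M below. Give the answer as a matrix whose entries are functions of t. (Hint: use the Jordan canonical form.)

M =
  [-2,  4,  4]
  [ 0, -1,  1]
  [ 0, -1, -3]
e^{tM} =
  [exp(-2*t), 4*t*exp(-2*t), 4*t*exp(-2*t)]
  [0, t*exp(-2*t) + exp(-2*t), t*exp(-2*t)]
  [0, -t*exp(-2*t), -t*exp(-2*t) + exp(-2*t)]

Strategy: write M = P · J · P⁻¹ where J is a Jordan canonical form, so e^{tM} = P · e^{tJ} · P⁻¹, and e^{tJ} can be computed block-by-block.

M has Jordan form
J =
  [-2,  1,  0]
  [ 0, -2,  0]
  [ 0,  0, -2]
(up to reordering of blocks).

Per-block formulas:
  For a 2×2 Jordan block J_2(-2): exp(t · J_2(-2)) = e^(-2t)·(I + t·N), where N is the 2×2 nilpotent shift.
  For a 1×1 block at λ = -2: exp(t · [-2]) = [e^(-2t)].

After assembling e^{tJ} and conjugating by P, we get:

e^{tM} =
  [exp(-2*t), 4*t*exp(-2*t), 4*t*exp(-2*t)]
  [0, t*exp(-2*t) + exp(-2*t), t*exp(-2*t)]
  [0, -t*exp(-2*t), -t*exp(-2*t) + exp(-2*t)]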